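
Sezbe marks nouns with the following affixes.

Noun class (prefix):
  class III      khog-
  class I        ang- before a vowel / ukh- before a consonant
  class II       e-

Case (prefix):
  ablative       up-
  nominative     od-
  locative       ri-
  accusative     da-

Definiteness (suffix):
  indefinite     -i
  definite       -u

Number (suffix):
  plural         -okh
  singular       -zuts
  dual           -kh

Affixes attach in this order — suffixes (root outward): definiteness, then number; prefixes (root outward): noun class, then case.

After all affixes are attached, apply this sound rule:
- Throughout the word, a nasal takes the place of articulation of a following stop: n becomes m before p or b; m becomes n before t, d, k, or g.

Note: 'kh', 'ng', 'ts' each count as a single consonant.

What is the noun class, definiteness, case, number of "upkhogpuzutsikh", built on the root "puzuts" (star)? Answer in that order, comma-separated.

class III, indefinite, ablative, dual

Segment: up-khog-puzuts-i-kh.
noun class: khog- → class III.
definiteness: -i → indefinite.
case: up- → ablative.
number: -kh → dual.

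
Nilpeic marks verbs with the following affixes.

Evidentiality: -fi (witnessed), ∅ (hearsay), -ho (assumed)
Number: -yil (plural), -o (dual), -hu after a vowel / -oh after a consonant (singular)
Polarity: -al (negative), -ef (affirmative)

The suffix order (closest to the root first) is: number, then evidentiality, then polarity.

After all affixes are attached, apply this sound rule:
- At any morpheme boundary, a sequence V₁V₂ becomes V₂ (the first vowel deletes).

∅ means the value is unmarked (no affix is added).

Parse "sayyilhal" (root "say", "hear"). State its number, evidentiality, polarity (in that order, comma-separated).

plural, assumed, negative

Segment: say-yil-ho-al.
number: -yil → plural.
evidentiality: -ho → assumed.
polarity: -al → negative.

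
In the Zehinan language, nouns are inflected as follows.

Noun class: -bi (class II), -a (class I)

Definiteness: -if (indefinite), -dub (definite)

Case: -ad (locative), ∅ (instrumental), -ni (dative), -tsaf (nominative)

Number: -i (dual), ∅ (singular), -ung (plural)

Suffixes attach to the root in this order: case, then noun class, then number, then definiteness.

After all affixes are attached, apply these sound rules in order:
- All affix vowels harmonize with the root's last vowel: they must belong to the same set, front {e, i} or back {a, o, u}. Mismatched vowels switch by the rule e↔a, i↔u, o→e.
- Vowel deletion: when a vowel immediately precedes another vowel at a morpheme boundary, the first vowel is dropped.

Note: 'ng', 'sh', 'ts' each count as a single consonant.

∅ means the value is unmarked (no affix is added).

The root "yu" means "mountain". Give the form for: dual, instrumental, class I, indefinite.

case = instrumental: zero marking, form stays yu.
Attach noun class class I -a → yua.
Attach number dual -i → yuai.
Attach definiteness indefinite -if → yuaiif.
Apply vowel harmony: yuaiif → yuauuf.
Apply vowel deletion: yuauuf → yuf.

yuf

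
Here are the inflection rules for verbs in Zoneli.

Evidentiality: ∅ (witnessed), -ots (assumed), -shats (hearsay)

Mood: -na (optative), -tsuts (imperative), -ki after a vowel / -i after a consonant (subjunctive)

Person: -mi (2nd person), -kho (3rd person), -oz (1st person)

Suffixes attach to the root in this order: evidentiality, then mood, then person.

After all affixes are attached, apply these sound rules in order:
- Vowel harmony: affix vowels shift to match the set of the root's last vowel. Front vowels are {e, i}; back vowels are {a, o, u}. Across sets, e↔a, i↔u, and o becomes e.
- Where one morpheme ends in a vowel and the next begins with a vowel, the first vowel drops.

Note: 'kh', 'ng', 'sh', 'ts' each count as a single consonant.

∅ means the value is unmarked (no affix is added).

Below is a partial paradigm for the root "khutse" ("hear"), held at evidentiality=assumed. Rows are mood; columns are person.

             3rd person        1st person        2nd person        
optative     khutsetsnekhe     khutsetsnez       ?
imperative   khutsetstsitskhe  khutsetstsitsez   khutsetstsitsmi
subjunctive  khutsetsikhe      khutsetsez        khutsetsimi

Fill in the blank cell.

khutsetsnemi

Attach evidentiality assumed -ots → khutseots.
Attach mood optative -na → khutseotsna.
Attach person 2nd person -mi → khutseotsnami.
Apply vowel harmony: khutseotsnami → khutseetsnemi.
Apply vowel deletion: khutseetsnemi → khutsetsnemi.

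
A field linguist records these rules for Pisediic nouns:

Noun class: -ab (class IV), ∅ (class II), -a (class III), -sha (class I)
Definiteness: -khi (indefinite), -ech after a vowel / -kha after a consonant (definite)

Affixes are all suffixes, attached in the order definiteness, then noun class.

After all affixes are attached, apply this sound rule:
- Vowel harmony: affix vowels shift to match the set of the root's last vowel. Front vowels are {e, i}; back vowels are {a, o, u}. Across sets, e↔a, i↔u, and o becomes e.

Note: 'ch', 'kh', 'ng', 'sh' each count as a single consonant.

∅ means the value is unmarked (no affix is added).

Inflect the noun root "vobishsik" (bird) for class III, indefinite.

Attach definiteness indefinite -khi → vobishsikkhi.
Attach noun class class III -a → vobishsikkhia.
Apply vowel harmony: vobishsikkhia → vobishsikkhie.

vobishsikkhie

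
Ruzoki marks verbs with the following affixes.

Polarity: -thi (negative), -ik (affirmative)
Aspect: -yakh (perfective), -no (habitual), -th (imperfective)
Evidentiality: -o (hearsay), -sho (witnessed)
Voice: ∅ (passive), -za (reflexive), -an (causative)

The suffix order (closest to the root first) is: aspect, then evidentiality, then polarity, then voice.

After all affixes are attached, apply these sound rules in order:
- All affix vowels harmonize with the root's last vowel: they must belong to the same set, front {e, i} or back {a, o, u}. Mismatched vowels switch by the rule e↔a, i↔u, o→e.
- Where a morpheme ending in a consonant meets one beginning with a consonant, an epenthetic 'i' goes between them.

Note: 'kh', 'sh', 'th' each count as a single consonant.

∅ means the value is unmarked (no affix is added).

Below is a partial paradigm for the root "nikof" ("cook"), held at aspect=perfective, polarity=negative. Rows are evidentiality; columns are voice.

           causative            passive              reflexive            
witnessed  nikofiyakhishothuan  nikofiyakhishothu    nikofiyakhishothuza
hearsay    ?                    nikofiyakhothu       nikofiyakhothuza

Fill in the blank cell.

nikofiyakhothuan

Attach aspect perfective -yakh → nikofyakh.
Attach evidentiality hearsay -o → nikofyakho.
Attach polarity negative -thi → nikofyakhothi.
Attach voice causative -an → nikofyakhothian.
Apply vowel harmony: nikofyakhothian → nikofyakhothuan.
Apply epenthesis: nikofyakhothuan → nikofiyakhothuan.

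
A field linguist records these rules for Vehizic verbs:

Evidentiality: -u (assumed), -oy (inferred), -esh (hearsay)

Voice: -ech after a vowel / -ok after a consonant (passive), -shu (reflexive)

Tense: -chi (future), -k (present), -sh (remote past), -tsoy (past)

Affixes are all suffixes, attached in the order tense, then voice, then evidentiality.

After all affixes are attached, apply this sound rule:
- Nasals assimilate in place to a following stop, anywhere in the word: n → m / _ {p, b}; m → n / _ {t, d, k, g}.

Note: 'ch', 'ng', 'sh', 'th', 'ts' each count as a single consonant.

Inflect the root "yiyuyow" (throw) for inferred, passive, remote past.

yiyuyowshokoy

Attach tense remote past -sh → yiyuyowsh.
Attach voice passive -ok (after consonant 'sh') → yiyuyowshok.
Attach evidentiality inferred -oy → yiyuyowshokoy.
Nasal assimilation: no change.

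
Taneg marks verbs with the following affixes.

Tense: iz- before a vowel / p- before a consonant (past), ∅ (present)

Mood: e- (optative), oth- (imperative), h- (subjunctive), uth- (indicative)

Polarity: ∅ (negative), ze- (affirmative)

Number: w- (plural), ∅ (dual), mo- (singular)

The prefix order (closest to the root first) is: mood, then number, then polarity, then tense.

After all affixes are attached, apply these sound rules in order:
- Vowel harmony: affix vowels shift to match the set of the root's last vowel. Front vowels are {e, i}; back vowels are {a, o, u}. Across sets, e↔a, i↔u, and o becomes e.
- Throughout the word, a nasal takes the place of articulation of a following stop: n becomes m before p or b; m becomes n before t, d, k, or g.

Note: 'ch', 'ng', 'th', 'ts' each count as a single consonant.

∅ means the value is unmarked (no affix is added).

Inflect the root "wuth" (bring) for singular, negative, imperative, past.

Attach mood imperative oth- → othwuth.
Attach number singular mo- → moothwuth.
polarity = negative: zero marking, form stays moothwuth.
Attach tense past p- (before consonant 'm') → pmoothwuth.
Vowel harmony: no change.
Nasal assimilation: no change.

pmoothwuth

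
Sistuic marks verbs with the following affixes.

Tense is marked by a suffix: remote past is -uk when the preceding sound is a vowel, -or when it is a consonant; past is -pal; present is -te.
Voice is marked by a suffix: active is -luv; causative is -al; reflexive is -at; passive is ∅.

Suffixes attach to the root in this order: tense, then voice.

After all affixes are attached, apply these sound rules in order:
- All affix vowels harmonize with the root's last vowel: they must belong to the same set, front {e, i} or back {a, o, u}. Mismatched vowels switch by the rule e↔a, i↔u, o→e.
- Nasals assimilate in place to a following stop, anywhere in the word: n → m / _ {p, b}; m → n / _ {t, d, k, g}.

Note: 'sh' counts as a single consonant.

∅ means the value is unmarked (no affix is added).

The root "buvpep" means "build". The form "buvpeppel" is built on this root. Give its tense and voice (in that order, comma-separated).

past, passive

Segment: buvpep-pal.
tense: -pal → past.
voice: ∅ → passive.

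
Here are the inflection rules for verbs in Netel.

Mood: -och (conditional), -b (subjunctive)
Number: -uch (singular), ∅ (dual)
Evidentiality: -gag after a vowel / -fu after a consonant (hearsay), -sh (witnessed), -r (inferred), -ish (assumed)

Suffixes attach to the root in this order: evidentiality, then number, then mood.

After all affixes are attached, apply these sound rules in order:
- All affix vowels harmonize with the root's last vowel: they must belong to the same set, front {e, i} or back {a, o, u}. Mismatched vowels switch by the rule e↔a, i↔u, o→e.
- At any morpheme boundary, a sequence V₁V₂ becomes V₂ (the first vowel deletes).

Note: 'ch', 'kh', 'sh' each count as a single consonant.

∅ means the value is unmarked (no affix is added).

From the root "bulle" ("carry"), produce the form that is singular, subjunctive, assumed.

bullishichb

Attach evidentiality assumed -ish → bulleish.
Attach number singular -uch → bulleishuch.
Attach mood subjunctive -b → bulleishuchb.
Apply vowel harmony: bulleishuchb → bulleishichb.
Apply vowel deletion: bulleishichb → bullishichb.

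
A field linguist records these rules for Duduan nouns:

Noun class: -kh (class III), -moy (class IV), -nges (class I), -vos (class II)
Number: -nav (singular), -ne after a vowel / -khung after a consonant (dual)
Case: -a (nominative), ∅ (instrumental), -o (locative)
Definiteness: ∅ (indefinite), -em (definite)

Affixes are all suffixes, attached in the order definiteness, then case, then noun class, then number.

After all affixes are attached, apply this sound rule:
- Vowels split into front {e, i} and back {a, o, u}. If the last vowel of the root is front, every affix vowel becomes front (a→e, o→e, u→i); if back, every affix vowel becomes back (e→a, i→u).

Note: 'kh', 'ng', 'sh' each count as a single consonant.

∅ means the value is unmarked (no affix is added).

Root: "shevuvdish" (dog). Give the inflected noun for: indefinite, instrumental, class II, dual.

shevuvdishveskhing

definiteness = indefinite: zero marking, form stays shevuvdish.
case = instrumental: zero marking, form stays shevuvdish.
Attach noun class class II -vos → shevuvdishvos.
Attach number dual -khung (after consonant 's') → shevuvdishvoskhung.
Apply vowel harmony: shevuvdishvoskhung → shevuvdishveskhing.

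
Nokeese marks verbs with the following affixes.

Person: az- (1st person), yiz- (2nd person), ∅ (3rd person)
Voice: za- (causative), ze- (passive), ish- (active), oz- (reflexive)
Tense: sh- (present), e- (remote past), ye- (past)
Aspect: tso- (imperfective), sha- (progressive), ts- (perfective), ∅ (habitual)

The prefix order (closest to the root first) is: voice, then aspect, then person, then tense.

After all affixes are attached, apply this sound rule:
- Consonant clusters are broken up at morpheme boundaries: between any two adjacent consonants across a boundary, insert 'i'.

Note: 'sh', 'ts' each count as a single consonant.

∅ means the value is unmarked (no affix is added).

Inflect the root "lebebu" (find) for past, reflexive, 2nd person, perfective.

yeyizitsozilebebu

Attach voice reflexive oz- → ozlebebu.
Attach aspect perfective ts- → tsozlebebu.
Attach person 2nd person yiz- → yiztsozlebebu.
Attach tense past ye- → yeyiztsozlebebu.
Apply epenthesis: yeyiztsozlebebu → yeyizitsozilebebu.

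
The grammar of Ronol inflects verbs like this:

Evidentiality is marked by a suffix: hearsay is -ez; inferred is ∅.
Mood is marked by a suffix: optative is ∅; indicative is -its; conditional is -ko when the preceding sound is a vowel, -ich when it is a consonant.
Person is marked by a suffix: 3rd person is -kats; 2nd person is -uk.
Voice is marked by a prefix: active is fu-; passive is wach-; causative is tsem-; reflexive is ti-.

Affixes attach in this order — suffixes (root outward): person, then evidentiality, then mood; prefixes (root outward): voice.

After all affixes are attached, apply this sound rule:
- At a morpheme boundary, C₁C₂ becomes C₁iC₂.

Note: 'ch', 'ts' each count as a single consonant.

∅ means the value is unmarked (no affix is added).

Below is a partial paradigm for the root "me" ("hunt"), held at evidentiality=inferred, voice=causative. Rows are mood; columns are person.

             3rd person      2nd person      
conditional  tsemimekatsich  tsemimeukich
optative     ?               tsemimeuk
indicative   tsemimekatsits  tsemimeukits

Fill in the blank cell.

tsemimekats

Attach person 3rd person -kats → mekats.
evidentiality = inferred: zero marking, form stays mekats.
Attach voice causative tsem- → tsemmekats.
mood = optative: zero marking, form stays tsemmekats.
Apply epenthesis: tsemmekats → tsemimekats.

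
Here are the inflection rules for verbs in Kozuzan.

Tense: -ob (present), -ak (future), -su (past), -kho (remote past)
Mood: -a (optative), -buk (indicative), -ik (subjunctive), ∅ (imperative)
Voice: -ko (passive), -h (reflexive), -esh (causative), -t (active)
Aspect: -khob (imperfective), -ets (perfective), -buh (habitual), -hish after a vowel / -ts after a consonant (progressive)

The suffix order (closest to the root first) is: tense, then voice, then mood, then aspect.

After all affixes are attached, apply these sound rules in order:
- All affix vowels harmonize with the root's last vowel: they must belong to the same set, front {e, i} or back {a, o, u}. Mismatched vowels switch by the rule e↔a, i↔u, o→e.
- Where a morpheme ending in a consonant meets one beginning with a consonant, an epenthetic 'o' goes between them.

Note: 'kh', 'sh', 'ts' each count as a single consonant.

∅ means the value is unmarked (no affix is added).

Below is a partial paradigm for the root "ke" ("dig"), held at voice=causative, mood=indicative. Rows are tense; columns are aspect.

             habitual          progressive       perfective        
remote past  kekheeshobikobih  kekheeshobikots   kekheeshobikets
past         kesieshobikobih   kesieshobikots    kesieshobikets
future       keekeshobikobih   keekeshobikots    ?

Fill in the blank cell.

Attach tense future -ak → keak.
Attach voice causative -esh → keakesh.
Attach mood indicative -buk → keakeshbuk.
Attach aspect perfective -ets → keakeshbukets.
Apply vowel harmony: keakeshbukets → keekeshbikets.
Apply epenthesis: keekeshbikets → keekeshobikets.

keekeshobikets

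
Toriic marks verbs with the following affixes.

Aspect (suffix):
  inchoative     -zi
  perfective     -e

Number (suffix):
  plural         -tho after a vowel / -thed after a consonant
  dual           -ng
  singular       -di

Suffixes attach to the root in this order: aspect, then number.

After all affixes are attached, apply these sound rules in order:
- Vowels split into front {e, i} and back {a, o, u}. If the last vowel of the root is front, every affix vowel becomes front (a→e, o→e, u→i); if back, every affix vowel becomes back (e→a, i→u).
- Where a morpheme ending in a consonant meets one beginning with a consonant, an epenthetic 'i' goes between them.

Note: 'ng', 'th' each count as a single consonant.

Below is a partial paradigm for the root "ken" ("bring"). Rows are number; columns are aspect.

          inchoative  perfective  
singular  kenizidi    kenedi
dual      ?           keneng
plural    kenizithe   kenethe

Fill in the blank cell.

Attach aspect inchoative -zi → kenzi.
Attach number dual -ng → kenzing.
Vowel harmony: no change.
Apply epenthesis: kenzing → kenizing.

kenizing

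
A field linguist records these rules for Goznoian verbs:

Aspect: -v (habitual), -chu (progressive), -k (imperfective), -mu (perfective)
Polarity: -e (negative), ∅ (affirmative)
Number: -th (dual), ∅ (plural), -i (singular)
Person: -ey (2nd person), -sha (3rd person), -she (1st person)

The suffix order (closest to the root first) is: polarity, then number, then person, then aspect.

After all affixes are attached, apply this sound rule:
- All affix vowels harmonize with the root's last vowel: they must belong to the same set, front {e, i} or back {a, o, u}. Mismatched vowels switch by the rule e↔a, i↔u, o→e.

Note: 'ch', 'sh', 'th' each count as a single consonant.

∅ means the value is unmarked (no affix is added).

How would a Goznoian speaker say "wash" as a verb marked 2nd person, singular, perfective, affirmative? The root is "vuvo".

vuvouaymu

polarity = affirmative: zero marking, form stays vuvo.
Attach number singular -i → vuvoi.
Attach person 2nd person -ey → vuvoiey.
Attach aspect perfective -mu → vuvoieymu.
Apply vowel harmony: vuvoieymu → vuvouaymu.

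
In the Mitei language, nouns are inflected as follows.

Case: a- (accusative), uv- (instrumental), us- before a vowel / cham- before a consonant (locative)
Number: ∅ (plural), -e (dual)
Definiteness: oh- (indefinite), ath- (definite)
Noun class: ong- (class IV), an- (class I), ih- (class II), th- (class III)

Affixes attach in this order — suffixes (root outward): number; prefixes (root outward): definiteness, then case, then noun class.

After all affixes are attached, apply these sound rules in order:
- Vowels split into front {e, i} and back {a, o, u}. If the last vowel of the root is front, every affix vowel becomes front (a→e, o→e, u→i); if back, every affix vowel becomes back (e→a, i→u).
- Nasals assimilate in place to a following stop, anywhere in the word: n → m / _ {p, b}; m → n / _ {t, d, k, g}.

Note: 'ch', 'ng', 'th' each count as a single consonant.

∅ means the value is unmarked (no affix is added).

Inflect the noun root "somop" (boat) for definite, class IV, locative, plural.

ongusathsomop

Attach definiteness definite ath- → athsomop.
number = plural: zero marking, form stays athsomop.
Attach case locative us- (before vowel 'a') → usathsomop.
Attach noun class class IV ong- → ongusathsomop.
Vowel harmony: no change.
Nasal assimilation: no change.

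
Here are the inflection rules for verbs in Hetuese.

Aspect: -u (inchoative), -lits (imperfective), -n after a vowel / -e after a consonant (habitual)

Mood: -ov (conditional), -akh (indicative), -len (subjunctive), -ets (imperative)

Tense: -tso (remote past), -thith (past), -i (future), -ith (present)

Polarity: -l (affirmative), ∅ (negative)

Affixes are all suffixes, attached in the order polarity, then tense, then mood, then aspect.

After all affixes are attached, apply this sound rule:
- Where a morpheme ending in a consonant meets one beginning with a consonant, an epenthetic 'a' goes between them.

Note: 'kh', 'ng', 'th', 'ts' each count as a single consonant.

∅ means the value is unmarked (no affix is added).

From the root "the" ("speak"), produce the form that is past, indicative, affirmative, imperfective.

Attach polarity affirmative -l → thel.
Attach tense past -thith → thelthith.
Attach mood indicative -akh → thelthithakh.
Attach aspect imperfective -lits → thelthithakhlits.
Apply epenthesis: thelthithakhlits → thelathithakhalits.

thelathithakhalits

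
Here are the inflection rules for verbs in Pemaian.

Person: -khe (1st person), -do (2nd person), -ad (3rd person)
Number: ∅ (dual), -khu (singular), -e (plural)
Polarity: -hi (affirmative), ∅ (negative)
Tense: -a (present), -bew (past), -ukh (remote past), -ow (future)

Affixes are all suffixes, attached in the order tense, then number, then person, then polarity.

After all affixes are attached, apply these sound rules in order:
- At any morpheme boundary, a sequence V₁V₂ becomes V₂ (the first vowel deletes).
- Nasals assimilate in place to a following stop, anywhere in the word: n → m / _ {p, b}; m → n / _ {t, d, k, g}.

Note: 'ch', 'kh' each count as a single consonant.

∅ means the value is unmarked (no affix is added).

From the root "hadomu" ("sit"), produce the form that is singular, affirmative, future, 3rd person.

hadomowkhadhi

Attach tense future -ow → hadomuow.
Attach number singular -khu → hadomuowkhu.
Attach person 3rd person -ad → hadomuowkhuad.
Attach polarity affirmative -hi → hadomuowkhuadhi.
Apply vowel deletion: hadomuowkhuadhi → hadomowkhadhi.
Nasal assimilation: no change.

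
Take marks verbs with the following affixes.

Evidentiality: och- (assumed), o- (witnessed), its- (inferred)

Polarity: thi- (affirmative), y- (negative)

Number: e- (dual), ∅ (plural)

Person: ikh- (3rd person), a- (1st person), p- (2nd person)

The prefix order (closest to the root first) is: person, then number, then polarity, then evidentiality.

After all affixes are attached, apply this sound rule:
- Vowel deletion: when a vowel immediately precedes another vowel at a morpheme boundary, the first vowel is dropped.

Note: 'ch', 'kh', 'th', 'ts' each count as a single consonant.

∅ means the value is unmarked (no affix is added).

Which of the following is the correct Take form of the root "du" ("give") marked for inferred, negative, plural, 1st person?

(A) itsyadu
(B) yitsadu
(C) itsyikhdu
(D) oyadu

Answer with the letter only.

A

Attach person 1st person a- → adu.
number = plural: zero marking, form stays adu.
Attach polarity negative y- → yadu.
Attach evidentiality inferred its- → itsyadu.
Vowel deletion: no change.
So the correct form is itsyadu, option (A).
(D) oyadu is wrong: it uses witnessed instead of inferred for evidentiality.
(B) yitsadu is wrong: it has the affixes in the wrong order.
(C) itsyikhdu is wrong: it uses 3rd person instead of 1st person for person.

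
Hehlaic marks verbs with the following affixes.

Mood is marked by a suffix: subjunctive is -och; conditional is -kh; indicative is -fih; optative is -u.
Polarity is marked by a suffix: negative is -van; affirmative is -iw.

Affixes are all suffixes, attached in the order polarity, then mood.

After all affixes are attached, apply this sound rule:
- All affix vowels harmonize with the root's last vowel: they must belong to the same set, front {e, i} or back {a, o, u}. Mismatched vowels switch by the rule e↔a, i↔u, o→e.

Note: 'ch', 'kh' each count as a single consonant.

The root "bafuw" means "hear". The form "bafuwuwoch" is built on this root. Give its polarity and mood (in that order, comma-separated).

Segment: bafuw-iw-och.
polarity: -iw → affirmative.
mood: -och → subjunctive.

affirmative, subjunctive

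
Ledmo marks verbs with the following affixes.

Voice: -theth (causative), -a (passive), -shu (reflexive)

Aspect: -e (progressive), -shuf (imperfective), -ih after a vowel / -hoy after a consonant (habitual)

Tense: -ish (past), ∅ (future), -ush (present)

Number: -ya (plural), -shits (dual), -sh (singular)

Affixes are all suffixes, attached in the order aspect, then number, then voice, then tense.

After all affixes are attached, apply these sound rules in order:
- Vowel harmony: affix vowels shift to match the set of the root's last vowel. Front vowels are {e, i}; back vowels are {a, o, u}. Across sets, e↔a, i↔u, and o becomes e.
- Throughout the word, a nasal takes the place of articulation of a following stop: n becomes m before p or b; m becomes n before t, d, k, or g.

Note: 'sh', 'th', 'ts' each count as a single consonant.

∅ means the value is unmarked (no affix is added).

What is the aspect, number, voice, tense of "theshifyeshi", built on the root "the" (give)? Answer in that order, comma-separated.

Segment: the-shuf-ya-shu.
aspect: -shuf → imperfective.
number: -ya → plural.
voice: -shu → reflexive.
tense: ∅ → future.

imperfective, plural, reflexive, future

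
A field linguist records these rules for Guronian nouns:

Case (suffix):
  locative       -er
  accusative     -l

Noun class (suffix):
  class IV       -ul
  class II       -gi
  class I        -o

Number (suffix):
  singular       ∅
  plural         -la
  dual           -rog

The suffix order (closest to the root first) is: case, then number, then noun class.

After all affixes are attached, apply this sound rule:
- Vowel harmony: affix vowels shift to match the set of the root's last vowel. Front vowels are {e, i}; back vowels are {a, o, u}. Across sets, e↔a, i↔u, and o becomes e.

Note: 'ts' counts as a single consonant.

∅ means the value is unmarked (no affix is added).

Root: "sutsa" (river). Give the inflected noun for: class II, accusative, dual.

Attach case accusative -l → sutsal.
Attach number dual -rog → sutsalrog.
Attach noun class class II -gi → sutsalroggi.
Apply vowel harmony: sutsalroggi → sutsalroggu.

sutsalroggu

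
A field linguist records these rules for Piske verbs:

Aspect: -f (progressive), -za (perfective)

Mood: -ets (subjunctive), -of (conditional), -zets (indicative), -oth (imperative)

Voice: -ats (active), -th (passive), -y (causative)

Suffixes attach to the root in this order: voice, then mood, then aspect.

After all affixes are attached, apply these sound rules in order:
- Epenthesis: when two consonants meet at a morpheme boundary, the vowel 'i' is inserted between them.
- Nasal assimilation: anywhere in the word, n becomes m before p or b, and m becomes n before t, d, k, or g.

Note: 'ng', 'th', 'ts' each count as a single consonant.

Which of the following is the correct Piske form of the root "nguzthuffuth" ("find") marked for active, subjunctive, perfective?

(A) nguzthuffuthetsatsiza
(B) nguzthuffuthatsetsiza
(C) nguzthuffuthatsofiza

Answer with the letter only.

Attach voice active -ats → nguzthuffuthats.
Attach mood subjunctive -ets → nguzthuffuthatsets.
Attach aspect perfective -za → nguzthuffuthatsetsza.
Apply epenthesis: nguzthuffuthatsetsza → nguzthuffuthatsetsiza.
Nasal assimilation: no change.
So the correct form is nguzthuffuthatsetsiza, option (B).
(A) nguzthuffuthetsatsiza is wrong: it has the affixes in the wrong order.
(C) nguzthuffuthatsofiza is wrong: it uses conditional instead of subjunctive for mood.

B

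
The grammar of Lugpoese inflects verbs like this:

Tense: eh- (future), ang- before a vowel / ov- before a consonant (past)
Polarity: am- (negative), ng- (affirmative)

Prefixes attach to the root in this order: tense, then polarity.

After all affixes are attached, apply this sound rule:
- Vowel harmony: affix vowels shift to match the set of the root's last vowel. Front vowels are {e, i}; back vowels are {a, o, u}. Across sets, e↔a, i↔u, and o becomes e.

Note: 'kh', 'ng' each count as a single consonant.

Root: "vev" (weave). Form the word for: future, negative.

Attach tense future eh- → ehvev.
Attach polarity negative am- → amehvev.
Apply vowel harmony: amehvev → emehvev.

emehvev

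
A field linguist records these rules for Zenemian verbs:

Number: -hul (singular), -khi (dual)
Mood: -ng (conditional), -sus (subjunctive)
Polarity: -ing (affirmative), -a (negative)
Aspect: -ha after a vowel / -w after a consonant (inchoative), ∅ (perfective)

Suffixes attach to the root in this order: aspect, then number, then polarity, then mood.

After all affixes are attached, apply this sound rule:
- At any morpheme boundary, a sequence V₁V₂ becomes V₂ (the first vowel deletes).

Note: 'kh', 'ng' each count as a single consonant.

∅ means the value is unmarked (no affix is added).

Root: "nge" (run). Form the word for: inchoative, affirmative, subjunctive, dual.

Attach aspect inchoative -ha (after vowel 'e') → ngeha.
Attach number dual -khi → ngehakhi.
Attach polarity affirmative -ing → ngehakhiing.
Attach mood subjunctive -sus → ngehakhiingsus.
Apply vowel deletion: ngehakhiingsus → ngehakhingsus.

ngehakhingsus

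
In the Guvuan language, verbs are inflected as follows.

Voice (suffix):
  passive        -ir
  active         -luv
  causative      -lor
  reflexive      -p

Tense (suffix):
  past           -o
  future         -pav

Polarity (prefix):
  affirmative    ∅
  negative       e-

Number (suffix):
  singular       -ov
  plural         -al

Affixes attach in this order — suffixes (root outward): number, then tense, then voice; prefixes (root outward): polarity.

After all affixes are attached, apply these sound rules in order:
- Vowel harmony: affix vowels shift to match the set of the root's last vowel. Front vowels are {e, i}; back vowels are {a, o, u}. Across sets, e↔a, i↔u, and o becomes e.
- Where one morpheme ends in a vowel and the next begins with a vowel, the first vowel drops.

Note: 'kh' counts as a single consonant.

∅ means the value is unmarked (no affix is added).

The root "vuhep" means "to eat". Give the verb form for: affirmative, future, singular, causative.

Attach number singular -ov → vuhepov.
Attach tense future -pav → vuhepovpav.
polarity = affirmative: zero marking, form stays vuhepovpav.
Attach voice causative -lor → vuhepovpavlor.
Apply vowel harmony: vuhepovpavlor → vuhepevpevler.
Vowel deletion: no change.

vuhepevpevler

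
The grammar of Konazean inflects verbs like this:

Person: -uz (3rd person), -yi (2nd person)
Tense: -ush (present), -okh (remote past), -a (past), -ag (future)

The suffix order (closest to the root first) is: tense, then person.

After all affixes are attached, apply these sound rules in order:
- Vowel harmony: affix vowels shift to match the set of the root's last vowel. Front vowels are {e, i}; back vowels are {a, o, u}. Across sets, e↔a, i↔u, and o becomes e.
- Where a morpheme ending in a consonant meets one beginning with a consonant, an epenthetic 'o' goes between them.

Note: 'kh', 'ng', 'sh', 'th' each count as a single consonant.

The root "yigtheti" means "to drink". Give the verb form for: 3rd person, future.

Attach tense future -ag → yigthetiag.
Attach person 3rd person -uz → yigthetiaguz.
Apply vowel harmony: yigthetiaguz → yigthetiegiz.
Epenthesis: no change.

yigthetiegiz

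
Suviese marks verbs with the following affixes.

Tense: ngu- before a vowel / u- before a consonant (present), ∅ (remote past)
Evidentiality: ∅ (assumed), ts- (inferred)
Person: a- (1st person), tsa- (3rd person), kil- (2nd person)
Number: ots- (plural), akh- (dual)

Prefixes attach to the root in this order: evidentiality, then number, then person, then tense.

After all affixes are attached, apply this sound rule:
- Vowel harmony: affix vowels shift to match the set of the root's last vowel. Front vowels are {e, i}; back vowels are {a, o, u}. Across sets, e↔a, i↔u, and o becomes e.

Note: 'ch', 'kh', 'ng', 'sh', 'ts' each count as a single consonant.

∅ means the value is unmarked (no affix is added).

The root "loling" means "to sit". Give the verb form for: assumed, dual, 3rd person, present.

evidentiality = assumed: zero marking, form stays loling.
Attach number dual akh- → akhloling.
Attach person 3rd person tsa- → tsaakhloling.
Attach tense present u- (before consonant 'ts') → utsaakhloling.
Apply vowel harmony: utsaakhloling → itseekhloling.

itseekhloling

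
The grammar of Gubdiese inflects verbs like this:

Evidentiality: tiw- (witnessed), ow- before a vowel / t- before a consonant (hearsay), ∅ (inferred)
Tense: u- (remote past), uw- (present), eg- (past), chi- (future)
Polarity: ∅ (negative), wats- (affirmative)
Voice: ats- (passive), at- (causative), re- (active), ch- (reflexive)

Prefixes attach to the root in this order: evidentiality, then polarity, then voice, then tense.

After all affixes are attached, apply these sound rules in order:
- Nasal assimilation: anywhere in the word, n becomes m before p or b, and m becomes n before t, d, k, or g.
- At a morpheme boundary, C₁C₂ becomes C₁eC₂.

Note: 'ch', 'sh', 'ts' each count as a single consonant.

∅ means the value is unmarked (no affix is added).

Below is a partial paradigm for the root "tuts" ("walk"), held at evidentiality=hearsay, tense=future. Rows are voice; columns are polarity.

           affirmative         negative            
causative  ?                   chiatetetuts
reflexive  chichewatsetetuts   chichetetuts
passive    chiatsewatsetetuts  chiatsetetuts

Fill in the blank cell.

chiatewatsetetuts

Attach evidentiality hearsay t- (before consonant 't') → ttuts.
Attach polarity affirmative wats- → watsttuts.
Attach voice causative at- → atwatsttuts.
Attach tense future chi- → chiatwatsttuts.
Nasal assimilation: no change.
Apply epenthesis: chiatwatsttuts → chiatewatsetetuts.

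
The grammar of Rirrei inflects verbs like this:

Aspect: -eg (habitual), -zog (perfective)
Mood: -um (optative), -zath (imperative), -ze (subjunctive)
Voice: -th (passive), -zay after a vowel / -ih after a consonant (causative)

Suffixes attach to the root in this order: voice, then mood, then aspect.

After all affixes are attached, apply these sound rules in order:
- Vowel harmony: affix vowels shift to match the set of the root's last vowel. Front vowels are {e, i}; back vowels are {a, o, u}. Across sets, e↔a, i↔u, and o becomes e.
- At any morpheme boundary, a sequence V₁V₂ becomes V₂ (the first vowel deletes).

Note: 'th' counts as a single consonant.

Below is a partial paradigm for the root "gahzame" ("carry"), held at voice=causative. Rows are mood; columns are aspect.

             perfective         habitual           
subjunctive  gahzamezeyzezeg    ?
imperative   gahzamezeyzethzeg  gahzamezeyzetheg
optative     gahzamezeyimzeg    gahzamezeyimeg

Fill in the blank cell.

gahzamezeyzeg

Attach voice causative -zay (after vowel 'e') → gahzamezay.
Attach mood subjunctive -ze → gahzamezayze.
Attach aspect habitual -eg → gahzamezayzeeg.
Apply vowel harmony: gahzamezayzeeg → gahzamezeyzeeg.
Apply vowel deletion: gahzamezeyzeeg → gahzamezeyzeg.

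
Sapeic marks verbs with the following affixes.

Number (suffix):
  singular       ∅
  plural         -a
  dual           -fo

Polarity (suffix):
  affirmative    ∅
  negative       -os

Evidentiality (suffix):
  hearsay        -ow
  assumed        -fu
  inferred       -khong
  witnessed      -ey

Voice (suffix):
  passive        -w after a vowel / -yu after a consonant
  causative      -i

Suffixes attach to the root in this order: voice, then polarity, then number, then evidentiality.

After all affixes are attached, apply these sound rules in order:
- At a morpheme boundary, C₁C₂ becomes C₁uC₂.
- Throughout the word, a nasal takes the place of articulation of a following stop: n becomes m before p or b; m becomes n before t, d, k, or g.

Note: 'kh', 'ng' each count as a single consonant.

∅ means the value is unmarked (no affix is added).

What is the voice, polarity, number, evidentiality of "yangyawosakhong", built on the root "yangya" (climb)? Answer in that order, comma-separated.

passive, negative, plural, inferred

Segment: yangya-w-os-a-khong.
voice: -w/yu → passive.
polarity: -os → negative.
number: -a → plural.
evidentiality: -khong → inferred.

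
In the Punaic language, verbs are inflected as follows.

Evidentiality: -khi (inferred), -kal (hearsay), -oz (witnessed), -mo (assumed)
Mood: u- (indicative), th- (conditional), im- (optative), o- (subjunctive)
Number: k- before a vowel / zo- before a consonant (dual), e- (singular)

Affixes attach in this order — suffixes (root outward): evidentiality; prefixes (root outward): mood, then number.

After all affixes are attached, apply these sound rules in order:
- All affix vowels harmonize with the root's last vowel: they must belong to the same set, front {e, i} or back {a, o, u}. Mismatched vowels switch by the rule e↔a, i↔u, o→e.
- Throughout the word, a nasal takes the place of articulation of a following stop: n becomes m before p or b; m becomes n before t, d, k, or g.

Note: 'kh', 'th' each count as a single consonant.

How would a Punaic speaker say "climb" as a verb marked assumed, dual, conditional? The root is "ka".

zothkamo

Attach evidentiality assumed -mo → kamo.
Attach mood conditional th- → thkamo.
Attach number dual zo- (before consonant 'th') → zothkamo.
Vowel harmony: no change.
Nasal assimilation: no change.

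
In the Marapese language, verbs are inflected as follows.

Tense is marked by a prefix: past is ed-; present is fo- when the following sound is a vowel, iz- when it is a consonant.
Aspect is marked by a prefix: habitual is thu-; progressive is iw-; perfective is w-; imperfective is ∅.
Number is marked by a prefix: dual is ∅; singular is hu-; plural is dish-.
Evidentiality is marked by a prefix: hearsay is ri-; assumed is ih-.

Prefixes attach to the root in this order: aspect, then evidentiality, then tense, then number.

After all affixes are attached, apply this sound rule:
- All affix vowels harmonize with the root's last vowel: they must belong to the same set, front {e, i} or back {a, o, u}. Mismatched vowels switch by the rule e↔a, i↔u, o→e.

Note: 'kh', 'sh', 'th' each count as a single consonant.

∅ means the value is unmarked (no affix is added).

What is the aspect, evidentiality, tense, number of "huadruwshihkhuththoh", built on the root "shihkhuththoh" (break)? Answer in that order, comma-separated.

perfective, hearsay, past, singular

Segment: hu-ed-ri-w-shihkhuththoh.
aspect: w- → perfective.
evidentiality: ri- → hearsay.
tense: ed- → past.
number: hu- → singular.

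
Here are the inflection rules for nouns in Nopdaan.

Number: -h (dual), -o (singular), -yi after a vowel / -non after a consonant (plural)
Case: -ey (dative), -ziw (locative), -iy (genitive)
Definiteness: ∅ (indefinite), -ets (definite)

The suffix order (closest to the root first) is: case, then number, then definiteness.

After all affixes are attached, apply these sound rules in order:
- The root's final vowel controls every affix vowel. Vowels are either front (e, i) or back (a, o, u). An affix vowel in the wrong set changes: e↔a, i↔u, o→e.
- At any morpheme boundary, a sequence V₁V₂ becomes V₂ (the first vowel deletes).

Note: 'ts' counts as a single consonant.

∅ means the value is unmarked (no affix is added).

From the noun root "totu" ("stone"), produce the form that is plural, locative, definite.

Attach case locative -ziw → totuziw.
Attach number plural -non (after consonant 'w') → totuziwnon.
Attach definiteness definite -ets → totuziwnonets.
Apply vowel harmony: totuziwnonets → totuzuwnonats.
Vowel deletion: no change.

totuzuwnonats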